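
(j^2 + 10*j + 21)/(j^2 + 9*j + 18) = (j + 7)/(j + 6)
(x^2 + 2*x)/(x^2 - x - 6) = x/(x - 3)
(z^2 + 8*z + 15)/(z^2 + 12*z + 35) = (z + 3)/(z + 7)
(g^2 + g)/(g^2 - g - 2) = g/(g - 2)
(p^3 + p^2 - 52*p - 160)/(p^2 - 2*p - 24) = (p^2 - 3*p - 40)/(p - 6)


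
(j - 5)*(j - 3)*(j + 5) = j^3 - 3*j^2 - 25*j + 75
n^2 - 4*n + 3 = (n - 3)*(n - 1)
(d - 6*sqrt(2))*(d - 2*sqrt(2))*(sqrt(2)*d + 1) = sqrt(2)*d^3 - 15*d^2 + 16*sqrt(2)*d + 24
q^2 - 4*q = q*(q - 4)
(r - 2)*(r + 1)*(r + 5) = r^3 + 4*r^2 - 7*r - 10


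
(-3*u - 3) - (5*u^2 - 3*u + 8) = -5*u^2 - 11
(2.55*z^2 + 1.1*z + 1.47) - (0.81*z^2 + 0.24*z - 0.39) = 1.74*z^2 + 0.86*z + 1.86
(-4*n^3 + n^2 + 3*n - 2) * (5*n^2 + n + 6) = -20*n^5 + n^4 - 8*n^3 - n^2 + 16*n - 12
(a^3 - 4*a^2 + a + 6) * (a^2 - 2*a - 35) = a^5 - 6*a^4 - 26*a^3 + 144*a^2 - 47*a - 210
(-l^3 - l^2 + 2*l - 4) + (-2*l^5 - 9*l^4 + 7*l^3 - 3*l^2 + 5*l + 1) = -2*l^5 - 9*l^4 + 6*l^3 - 4*l^2 + 7*l - 3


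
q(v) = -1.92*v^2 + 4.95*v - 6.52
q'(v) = 4.95 - 3.84*v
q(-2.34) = -28.62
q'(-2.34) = 13.94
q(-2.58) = -32.07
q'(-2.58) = 14.86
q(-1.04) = -13.74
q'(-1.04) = 8.94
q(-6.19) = -110.73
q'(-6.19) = 28.72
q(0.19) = -5.65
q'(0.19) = 4.22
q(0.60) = -4.24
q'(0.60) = 2.65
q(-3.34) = -44.47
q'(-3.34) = 17.78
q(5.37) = -35.31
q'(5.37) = -15.67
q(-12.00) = -342.40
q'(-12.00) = 51.03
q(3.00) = -8.95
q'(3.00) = -6.57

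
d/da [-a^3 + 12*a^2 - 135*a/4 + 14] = -3*a^2 + 24*a - 135/4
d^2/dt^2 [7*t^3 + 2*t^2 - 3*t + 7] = 42*t + 4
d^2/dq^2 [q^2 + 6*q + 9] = 2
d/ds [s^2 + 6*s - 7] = 2*s + 6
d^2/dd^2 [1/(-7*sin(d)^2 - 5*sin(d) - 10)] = (196*sin(d)^4 + 105*sin(d)^3 - 549*sin(d)^2 - 260*sin(d) + 90)/(7*sin(d)^2 + 5*sin(d) + 10)^3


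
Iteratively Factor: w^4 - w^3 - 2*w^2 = (w)*(w^3 - w^2 - 2*w) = w*(w - 2)*(w^2 + w) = w^2*(w - 2)*(w + 1)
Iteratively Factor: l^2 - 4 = (l + 2)*(l - 2)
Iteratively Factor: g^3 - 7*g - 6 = (g + 1)*(g^2 - g - 6) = (g + 1)*(g + 2)*(g - 3)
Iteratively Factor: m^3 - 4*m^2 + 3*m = (m - 3)*(m^2 - m) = m*(m - 3)*(m - 1)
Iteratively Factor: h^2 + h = (h + 1)*(h)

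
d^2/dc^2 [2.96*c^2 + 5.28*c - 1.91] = 5.92000000000000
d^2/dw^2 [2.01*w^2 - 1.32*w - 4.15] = 4.02000000000000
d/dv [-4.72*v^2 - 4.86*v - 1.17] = -9.44*v - 4.86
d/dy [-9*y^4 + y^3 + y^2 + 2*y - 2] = -36*y^3 + 3*y^2 + 2*y + 2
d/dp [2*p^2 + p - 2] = 4*p + 1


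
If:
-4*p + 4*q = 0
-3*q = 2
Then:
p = -2/3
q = -2/3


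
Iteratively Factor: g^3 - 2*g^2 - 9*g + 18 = (g + 3)*(g^2 - 5*g + 6) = (g - 2)*(g + 3)*(g - 3)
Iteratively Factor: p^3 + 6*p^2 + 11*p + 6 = (p + 3)*(p^2 + 3*p + 2) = (p + 1)*(p + 3)*(p + 2)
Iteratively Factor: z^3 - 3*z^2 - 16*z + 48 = (z - 4)*(z^2 + z - 12) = (z - 4)*(z - 3)*(z + 4)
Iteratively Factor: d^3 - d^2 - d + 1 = (d + 1)*(d^2 - 2*d + 1) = (d - 1)*(d + 1)*(d - 1)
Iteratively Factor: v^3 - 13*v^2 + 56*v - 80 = (v - 4)*(v^2 - 9*v + 20) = (v - 4)^2*(v - 5)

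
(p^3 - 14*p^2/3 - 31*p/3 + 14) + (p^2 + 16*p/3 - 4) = p^3 - 11*p^2/3 - 5*p + 10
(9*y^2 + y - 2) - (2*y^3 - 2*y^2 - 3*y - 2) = -2*y^3 + 11*y^2 + 4*y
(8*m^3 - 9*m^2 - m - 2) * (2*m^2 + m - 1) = 16*m^5 - 10*m^4 - 19*m^3 + 4*m^2 - m + 2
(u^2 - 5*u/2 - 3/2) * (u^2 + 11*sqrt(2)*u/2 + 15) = u^4 - 5*u^3/2 + 11*sqrt(2)*u^3/2 - 55*sqrt(2)*u^2/4 + 27*u^2/2 - 75*u/2 - 33*sqrt(2)*u/4 - 45/2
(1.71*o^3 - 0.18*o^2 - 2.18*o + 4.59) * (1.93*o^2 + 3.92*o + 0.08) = 3.3003*o^5 + 6.3558*o^4 - 4.7762*o^3 + 0.298699999999998*o^2 + 17.8184*o + 0.3672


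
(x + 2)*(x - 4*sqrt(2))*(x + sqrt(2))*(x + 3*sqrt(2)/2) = x^4 - 3*sqrt(2)*x^3/2 + 2*x^3 - 17*x^2 - 3*sqrt(2)*x^2 - 34*x - 12*sqrt(2)*x - 24*sqrt(2)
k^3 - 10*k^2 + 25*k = k*(k - 5)^2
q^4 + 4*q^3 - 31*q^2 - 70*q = q*(q - 5)*(q + 2)*(q + 7)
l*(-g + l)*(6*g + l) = -6*g^2*l + 5*g*l^2 + l^3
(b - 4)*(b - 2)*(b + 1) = b^3 - 5*b^2 + 2*b + 8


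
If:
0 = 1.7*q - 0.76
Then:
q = 0.45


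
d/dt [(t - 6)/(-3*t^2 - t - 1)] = (-3*t^2 - t + (t - 6)*(6*t + 1) - 1)/(3*t^2 + t + 1)^2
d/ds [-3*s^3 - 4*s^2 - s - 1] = -9*s^2 - 8*s - 1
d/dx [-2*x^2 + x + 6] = 1 - 4*x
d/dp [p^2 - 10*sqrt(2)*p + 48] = 2*p - 10*sqrt(2)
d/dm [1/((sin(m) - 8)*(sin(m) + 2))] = 2*(3 - sin(m))*cos(m)/((sin(m) - 8)^2*(sin(m) + 2)^2)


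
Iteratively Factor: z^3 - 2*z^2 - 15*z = (z - 5)*(z^2 + 3*z) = z*(z - 5)*(z + 3)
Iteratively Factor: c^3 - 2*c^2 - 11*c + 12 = (c + 3)*(c^2 - 5*c + 4) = (c - 4)*(c + 3)*(c - 1)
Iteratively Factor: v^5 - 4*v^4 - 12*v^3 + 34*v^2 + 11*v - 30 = (v - 2)*(v^4 - 2*v^3 - 16*v^2 + 2*v + 15) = (v - 2)*(v + 1)*(v^3 - 3*v^2 - 13*v + 15) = (v - 2)*(v + 1)*(v + 3)*(v^2 - 6*v + 5) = (v - 5)*(v - 2)*(v + 1)*(v + 3)*(v - 1)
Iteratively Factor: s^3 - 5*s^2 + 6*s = (s)*(s^2 - 5*s + 6) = s*(s - 3)*(s - 2)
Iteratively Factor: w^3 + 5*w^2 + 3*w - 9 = (w + 3)*(w^2 + 2*w - 3) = (w - 1)*(w + 3)*(w + 3)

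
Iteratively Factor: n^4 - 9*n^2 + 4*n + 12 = (n - 2)*(n^3 + 2*n^2 - 5*n - 6) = (n - 2)*(n + 3)*(n^2 - n - 2) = (n - 2)^2*(n + 3)*(n + 1)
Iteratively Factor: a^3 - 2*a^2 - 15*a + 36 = (a + 4)*(a^2 - 6*a + 9) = (a - 3)*(a + 4)*(a - 3)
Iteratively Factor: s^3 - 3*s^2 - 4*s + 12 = (s - 3)*(s^2 - 4) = (s - 3)*(s - 2)*(s + 2)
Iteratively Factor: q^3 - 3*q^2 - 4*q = (q - 4)*(q^2 + q) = q*(q - 4)*(q + 1)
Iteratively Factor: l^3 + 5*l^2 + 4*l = (l)*(l^2 + 5*l + 4) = l*(l + 1)*(l + 4)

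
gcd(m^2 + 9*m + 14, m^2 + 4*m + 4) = m + 2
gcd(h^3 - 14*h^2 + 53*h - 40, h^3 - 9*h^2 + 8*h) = h^2 - 9*h + 8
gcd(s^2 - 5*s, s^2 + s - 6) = 1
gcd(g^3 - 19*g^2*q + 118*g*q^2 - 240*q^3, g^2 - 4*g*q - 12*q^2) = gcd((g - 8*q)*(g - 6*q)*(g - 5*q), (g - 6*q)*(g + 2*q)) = -g + 6*q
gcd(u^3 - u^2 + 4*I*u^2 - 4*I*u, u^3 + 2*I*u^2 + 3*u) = u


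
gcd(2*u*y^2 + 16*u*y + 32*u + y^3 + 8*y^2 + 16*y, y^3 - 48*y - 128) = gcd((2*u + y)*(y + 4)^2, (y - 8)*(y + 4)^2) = y^2 + 8*y + 16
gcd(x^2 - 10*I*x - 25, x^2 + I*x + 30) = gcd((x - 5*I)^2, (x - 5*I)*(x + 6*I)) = x - 5*I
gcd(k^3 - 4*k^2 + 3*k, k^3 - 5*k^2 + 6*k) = k^2 - 3*k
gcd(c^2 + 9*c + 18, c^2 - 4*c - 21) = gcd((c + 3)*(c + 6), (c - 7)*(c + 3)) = c + 3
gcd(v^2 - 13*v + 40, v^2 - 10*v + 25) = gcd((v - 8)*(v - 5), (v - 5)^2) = v - 5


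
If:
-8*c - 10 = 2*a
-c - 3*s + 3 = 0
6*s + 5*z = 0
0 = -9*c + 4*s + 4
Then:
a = -251/31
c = 24/31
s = 23/31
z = -138/155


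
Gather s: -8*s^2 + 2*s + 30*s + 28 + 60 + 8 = -8*s^2 + 32*s + 96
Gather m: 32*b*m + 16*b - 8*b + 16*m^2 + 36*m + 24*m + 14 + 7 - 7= 8*b + 16*m^2 + m*(32*b + 60) + 14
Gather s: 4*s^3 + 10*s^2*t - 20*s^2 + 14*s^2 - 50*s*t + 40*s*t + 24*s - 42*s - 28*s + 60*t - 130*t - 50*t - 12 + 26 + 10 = 4*s^3 + s^2*(10*t - 6) + s*(-10*t - 46) - 120*t + 24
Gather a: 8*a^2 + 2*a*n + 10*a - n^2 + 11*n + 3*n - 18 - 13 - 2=8*a^2 + a*(2*n + 10) - n^2 + 14*n - 33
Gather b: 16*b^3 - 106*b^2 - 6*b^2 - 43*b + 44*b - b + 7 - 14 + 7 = 16*b^3 - 112*b^2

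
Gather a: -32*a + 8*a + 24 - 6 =18 - 24*a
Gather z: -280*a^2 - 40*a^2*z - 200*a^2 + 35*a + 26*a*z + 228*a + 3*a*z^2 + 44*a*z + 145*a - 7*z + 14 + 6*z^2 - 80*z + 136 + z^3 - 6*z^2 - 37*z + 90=-480*a^2 + 3*a*z^2 + 408*a + z^3 + z*(-40*a^2 + 70*a - 124) + 240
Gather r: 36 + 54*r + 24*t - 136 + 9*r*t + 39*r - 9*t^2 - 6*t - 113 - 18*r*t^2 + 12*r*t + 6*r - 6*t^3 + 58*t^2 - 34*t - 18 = r*(-18*t^2 + 21*t + 99) - 6*t^3 + 49*t^2 - 16*t - 231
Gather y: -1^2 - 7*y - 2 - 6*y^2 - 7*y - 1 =-6*y^2 - 14*y - 4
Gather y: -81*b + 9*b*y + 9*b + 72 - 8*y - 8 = -72*b + y*(9*b - 8) + 64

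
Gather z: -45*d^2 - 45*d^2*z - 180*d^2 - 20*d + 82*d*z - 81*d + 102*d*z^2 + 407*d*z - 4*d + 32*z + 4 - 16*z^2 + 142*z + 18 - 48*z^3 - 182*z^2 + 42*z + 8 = -225*d^2 - 105*d - 48*z^3 + z^2*(102*d - 198) + z*(-45*d^2 + 489*d + 216) + 30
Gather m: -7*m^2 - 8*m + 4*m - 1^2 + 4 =-7*m^2 - 4*m + 3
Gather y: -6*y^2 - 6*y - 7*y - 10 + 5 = -6*y^2 - 13*y - 5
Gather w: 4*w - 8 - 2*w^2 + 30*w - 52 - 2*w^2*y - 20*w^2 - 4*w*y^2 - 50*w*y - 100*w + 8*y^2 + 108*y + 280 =w^2*(-2*y - 22) + w*(-4*y^2 - 50*y - 66) + 8*y^2 + 108*y + 220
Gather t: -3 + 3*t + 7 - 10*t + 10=14 - 7*t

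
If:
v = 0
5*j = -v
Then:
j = 0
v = 0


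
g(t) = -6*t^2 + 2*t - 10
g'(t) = 2 - 12*t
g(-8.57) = -467.81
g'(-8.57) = 104.84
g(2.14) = -33.20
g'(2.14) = -23.68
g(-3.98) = -113.00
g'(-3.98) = 49.76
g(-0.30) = -11.14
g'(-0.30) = 5.60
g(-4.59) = -145.59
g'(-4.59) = 57.08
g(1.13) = -15.40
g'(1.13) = -11.56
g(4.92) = -145.40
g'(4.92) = -57.04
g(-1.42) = -24.94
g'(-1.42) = 19.04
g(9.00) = -478.00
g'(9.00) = -106.00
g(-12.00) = -898.00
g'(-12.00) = 146.00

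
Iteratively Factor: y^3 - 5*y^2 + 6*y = (y - 3)*(y^2 - 2*y) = (y - 3)*(y - 2)*(y)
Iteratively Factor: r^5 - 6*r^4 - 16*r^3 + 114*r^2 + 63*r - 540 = (r - 4)*(r^4 - 2*r^3 - 24*r^2 + 18*r + 135) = (r - 4)*(r + 3)*(r^3 - 5*r^2 - 9*r + 45) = (r - 5)*(r - 4)*(r + 3)*(r^2 - 9) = (r - 5)*(r - 4)*(r + 3)^2*(r - 3)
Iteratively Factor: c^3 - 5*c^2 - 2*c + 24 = (c - 3)*(c^2 - 2*c - 8) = (c - 3)*(c + 2)*(c - 4)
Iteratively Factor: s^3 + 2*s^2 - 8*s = (s - 2)*(s^2 + 4*s) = s*(s - 2)*(s + 4)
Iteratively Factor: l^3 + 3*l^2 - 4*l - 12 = (l - 2)*(l^2 + 5*l + 6) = (l - 2)*(l + 2)*(l + 3)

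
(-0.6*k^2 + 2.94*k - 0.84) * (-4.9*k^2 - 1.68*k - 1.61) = 2.94*k^4 - 13.398*k^3 + 0.142800000000001*k^2 - 3.3222*k + 1.3524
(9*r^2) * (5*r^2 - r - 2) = 45*r^4 - 9*r^3 - 18*r^2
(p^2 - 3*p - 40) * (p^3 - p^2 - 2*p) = p^5 - 4*p^4 - 39*p^3 + 46*p^2 + 80*p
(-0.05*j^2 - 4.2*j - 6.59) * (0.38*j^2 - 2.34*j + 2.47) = -0.019*j^4 - 1.479*j^3 + 7.2003*j^2 + 5.0466*j - 16.2773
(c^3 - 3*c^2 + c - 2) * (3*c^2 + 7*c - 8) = 3*c^5 - 2*c^4 - 26*c^3 + 25*c^2 - 22*c + 16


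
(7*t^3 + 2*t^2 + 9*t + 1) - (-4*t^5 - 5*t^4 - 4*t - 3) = 4*t^5 + 5*t^4 + 7*t^3 + 2*t^2 + 13*t + 4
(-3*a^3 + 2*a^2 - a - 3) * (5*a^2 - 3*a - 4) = -15*a^5 + 19*a^4 + a^3 - 20*a^2 + 13*a + 12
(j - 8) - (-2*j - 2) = 3*j - 6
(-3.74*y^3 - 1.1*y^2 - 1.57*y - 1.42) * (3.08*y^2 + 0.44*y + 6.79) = -11.5192*y^5 - 5.0336*y^4 - 30.7142*y^3 - 12.5334*y^2 - 11.2851*y - 9.6418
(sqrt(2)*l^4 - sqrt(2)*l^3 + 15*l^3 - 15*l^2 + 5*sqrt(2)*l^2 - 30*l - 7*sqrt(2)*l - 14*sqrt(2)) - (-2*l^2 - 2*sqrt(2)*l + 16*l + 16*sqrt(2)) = sqrt(2)*l^4 - sqrt(2)*l^3 + 15*l^3 - 13*l^2 + 5*sqrt(2)*l^2 - 46*l - 5*sqrt(2)*l - 30*sqrt(2)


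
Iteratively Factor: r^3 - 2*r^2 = (r - 2)*(r^2) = r*(r - 2)*(r)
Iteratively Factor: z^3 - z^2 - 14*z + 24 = (z + 4)*(z^2 - 5*z + 6) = (z - 3)*(z + 4)*(z - 2)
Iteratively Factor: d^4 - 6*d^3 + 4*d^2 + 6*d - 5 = (d + 1)*(d^3 - 7*d^2 + 11*d - 5) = (d - 1)*(d + 1)*(d^2 - 6*d + 5) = (d - 1)^2*(d + 1)*(d - 5)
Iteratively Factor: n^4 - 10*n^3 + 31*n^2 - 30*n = (n - 2)*(n^3 - 8*n^2 + 15*n) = (n - 5)*(n - 2)*(n^2 - 3*n) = (n - 5)*(n - 3)*(n - 2)*(n)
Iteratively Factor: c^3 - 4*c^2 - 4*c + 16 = (c - 2)*(c^2 - 2*c - 8) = (c - 2)*(c + 2)*(c - 4)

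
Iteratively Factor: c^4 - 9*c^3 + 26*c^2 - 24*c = (c - 4)*(c^3 - 5*c^2 + 6*c) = (c - 4)*(c - 2)*(c^2 - 3*c) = (c - 4)*(c - 3)*(c - 2)*(c)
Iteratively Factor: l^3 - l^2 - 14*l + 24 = (l + 4)*(l^2 - 5*l + 6) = (l - 3)*(l + 4)*(l - 2)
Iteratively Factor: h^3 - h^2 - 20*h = (h - 5)*(h^2 + 4*h) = h*(h - 5)*(h + 4)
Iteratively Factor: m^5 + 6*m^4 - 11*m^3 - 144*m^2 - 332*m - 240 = (m + 2)*(m^4 + 4*m^3 - 19*m^2 - 106*m - 120) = (m - 5)*(m + 2)*(m^3 + 9*m^2 + 26*m + 24) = (m - 5)*(m + 2)^2*(m^2 + 7*m + 12) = (m - 5)*(m + 2)^2*(m + 3)*(m + 4)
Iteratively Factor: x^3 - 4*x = (x)*(x^2 - 4) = x*(x + 2)*(x - 2)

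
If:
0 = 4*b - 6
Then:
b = 3/2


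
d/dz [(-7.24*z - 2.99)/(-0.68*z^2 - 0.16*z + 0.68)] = (4.9232*z^2 + 1.1584*z - (1.36*z + 0.16)*(7.24*z + 2.99) - 4.9232)/(0.68*z^2 + 0.16*z - 0.68)^2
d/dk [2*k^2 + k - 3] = 4*k + 1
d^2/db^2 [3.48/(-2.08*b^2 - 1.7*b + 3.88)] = (30.111744*b^2 + 24.61056*b - 3.48*(4.16*b + 1.7)*(8.32*b + 3.4) - 56.169984)/(2.08*b^2 + 1.7*b - 3.88)^3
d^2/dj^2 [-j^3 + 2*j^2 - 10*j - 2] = 4 - 6*j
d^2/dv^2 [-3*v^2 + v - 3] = -6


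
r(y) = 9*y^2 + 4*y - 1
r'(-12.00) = -212.00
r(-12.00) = 1247.00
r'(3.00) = 58.00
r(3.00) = 92.00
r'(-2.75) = -45.50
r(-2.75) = 56.06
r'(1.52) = 31.36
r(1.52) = 25.87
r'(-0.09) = 2.38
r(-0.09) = -1.29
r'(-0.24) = -0.32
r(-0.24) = -1.44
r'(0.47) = 12.46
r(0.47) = 2.87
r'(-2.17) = -35.06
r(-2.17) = 32.70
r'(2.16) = 42.88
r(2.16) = 49.63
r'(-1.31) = -19.58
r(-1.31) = 9.20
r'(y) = 18*y + 4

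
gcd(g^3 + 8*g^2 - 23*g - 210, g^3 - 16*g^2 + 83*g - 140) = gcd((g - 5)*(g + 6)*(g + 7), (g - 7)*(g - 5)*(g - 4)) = g - 5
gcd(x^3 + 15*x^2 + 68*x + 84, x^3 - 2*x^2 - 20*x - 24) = x + 2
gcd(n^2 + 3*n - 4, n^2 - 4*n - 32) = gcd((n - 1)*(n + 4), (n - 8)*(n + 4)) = n + 4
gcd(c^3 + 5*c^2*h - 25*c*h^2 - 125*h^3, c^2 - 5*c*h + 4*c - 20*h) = c - 5*h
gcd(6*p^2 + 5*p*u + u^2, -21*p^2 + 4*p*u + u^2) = 1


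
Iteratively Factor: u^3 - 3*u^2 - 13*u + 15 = (u + 3)*(u^2 - 6*u + 5) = (u - 1)*(u + 3)*(u - 5)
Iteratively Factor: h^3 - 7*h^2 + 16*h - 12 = (h - 2)*(h^2 - 5*h + 6) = (h - 2)^2*(h - 3)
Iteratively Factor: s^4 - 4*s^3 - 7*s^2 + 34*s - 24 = (s - 4)*(s^3 - 7*s + 6) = (s - 4)*(s - 2)*(s^2 + 2*s - 3) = (s - 4)*(s - 2)*(s + 3)*(s - 1)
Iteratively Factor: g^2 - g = (g)*(g - 1)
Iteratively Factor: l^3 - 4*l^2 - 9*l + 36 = (l - 3)*(l^2 - l - 12) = (l - 3)*(l + 3)*(l - 4)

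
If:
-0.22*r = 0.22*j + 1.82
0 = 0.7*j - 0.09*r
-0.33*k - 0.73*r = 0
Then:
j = -0.94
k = 16.22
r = -7.33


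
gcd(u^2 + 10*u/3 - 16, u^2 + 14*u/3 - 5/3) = 1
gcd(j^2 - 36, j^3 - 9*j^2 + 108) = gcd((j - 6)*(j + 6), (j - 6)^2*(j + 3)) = j - 6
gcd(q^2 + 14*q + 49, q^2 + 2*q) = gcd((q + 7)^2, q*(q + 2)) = 1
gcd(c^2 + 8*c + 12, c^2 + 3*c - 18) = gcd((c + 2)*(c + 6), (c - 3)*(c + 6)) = c + 6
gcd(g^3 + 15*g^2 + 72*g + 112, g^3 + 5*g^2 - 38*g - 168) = g^2 + 11*g + 28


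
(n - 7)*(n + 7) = n^2 - 49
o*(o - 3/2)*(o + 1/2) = o^3 - o^2 - 3*o/4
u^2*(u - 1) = u^3 - u^2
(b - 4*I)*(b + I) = b^2 - 3*I*b + 4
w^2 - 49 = (w - 7)*(w + 7)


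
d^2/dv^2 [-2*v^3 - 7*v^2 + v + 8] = -12*v - 14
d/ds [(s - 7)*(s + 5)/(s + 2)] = (s^2 + 4*s + 31)/(s^2 + 4*s + 4)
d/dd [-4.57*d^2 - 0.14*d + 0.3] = -9.14*d - 0.14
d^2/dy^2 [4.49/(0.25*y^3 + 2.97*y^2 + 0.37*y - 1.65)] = (-(6.735*y + 26.6706)*(0.25*y^3 + 2.97*y^2 + 0.37*y - 1.65) + 4.49*(0.75*y^2 + 5.94*y + 0.37)*(1.5*y^2 + 11.88*y + 0.74))/(0.25*y^3 + 2.97*y^2 + 0.37*y - 1.65)^3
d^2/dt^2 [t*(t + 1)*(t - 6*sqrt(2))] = 6*t - 12*sqrt(2) + 2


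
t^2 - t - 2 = (t - 2)*(t + 1)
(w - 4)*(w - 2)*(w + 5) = w^3 - w^2 - 22*w + 40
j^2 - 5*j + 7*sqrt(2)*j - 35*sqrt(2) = (j - 5)*(j + 7*sqrt(2))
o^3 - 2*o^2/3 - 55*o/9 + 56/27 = (o - 8/3)*(o - 1/3)*(o + 7/3)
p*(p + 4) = p^2 + 4*p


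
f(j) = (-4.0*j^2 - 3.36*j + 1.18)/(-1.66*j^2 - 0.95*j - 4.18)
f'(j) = (-8.0*j - 3.36)/(-1.66*j^2 - 0.95*j - 4.18) + (3.32*j + 0.95)*(-4.0*j^2 - 3.36*j + 1.18)/(-1.66*j^2 - 0.95*j - 4.18)^2 = (-1.7776*j^2 + 37.3576*j + 15.1658)/(2.7556*j^4 + 3.154*j^3 + 14.7801*j^2 + 7.942*j + 17.4724)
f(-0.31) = -0.45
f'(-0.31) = 0.21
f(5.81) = 2.33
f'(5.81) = 0.04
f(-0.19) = -0.41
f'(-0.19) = 0.49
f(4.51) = 2.26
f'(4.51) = 0.08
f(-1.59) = 0.52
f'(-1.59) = -1.03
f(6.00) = 2.34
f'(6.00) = 0.04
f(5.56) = 2.32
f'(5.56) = 0.05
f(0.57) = 0.39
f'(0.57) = 1.30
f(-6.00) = 2.11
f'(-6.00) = -0.08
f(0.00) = -0.28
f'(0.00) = 0.87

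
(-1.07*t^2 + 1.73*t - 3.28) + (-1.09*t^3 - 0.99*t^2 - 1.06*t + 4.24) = -1.09*t^3 - 2.06*t^2 + 0.67*t + 0.96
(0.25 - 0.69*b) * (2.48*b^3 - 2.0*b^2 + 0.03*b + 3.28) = -1.7112*b^4 + 2.0*b^3 - 0.5207*b^2 - 2.2557*b + 0.82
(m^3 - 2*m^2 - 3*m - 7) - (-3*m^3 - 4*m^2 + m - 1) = 4*m^3 + 2*m^2 - 4*m - 6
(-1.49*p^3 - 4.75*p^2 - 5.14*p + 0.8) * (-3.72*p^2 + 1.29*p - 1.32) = 5.5428*p^5 + 15.7479*p^4 + 14.9601*p^3 - 3.3366*p^2 + 7.8168*p - 1.056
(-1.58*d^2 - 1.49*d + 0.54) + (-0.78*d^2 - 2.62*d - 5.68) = -2.36*d^2 - 4.11*d - 5.14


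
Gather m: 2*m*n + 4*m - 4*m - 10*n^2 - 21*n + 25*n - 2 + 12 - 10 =2*m*n - 10*n^2 + 4*n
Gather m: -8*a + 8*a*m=8*a*m - 8*a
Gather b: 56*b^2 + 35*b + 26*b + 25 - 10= 56*b^2 + 61*b + 15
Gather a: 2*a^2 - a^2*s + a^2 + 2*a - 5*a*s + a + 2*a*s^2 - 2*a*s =a^2*(3 - s) + a*(2*s^2 - 7*s + 3)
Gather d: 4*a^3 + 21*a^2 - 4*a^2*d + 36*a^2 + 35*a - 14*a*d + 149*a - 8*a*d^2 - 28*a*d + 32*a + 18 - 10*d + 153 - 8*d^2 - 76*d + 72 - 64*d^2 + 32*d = 4*a^3 + 57*a^2 + 216*a + d^2*(-8*a - 72) + d*(-4*a^2 - 42*a - 54) + 243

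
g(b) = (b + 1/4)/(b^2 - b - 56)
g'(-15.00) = -0.00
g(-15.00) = -0.08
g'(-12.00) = -0.02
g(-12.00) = -0.12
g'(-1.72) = -0.02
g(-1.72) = 0.03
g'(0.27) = -0.02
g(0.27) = -0.01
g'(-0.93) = -0.02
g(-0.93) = 0.01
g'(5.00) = -0.06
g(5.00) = -0.15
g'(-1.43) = -0.02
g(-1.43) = 0.02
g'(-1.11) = -0.02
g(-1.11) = 0.02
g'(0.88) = -0.02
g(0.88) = -0.02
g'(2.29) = -0.02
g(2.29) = -0.05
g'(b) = (1 - 2*b)*(b + 1/4)/(b^2 - b - 56)^2 + 1/(b^2 - b - 56)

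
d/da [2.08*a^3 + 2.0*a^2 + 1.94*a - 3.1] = 6.24*a^2 + 4.0*a + 1.94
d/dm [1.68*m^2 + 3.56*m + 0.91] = 3.36*m + 3.56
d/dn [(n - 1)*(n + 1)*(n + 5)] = 3*n^2 + 10*n - 1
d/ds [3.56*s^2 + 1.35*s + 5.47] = 7.12*s + 1.35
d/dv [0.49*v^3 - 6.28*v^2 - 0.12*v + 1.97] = 1.47*v^2 - 12.56*v - 0.12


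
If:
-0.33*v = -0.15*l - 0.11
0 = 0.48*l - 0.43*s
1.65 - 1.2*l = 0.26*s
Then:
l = 1.11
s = 1.24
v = 0.84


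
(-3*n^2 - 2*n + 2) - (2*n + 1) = -3*n^2 - 4*n + 1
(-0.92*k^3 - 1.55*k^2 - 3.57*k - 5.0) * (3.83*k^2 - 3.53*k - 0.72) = -3.5236*k^5 - 2.6889*k^4 - 7.5392*k^3 - 5.4319*k^2 + 20.2204*k + 3.6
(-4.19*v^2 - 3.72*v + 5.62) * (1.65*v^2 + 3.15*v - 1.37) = -6.9135*v^4 - 19.3365*v^3 + 3.2953*v^2 + 22.7994*v - 7.6994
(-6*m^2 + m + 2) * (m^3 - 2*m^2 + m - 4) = -6*m^5 + 13*m^4 - 6*m^3 + 21*m^2 - 2*m - 8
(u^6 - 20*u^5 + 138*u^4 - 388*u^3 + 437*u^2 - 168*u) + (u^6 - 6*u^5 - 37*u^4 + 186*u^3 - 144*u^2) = 2*u^6 - 26*u^5 + 101*u^4 - 202*u^3 + 293*u^2 - 168*u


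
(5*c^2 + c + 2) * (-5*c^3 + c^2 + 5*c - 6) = -25*c^5 + 16*c^3 - 23*c^2 + 4*c - 12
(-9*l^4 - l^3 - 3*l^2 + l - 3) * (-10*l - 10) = 90*l^5 + 100*l^4 + 40*l^3 + 20*l^2 + 20*l + 30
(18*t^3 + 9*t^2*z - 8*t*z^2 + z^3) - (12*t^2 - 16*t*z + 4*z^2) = 18*t^3 + 9*t^2*z - 12*t^2 - 8*t*z^2 + 16*t*z + z^3 - 4*z^2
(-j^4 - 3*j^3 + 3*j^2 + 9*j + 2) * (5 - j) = j^5 - 2*j^4 - 18*j^3 + 6*j^2 + 43*j + 10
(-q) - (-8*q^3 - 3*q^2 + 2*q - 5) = 8*q^3 + 3*q^2 - 3*q + 5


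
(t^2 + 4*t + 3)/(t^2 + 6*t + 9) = (t + 1)/(t + 3)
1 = 1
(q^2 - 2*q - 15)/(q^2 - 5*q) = (q + 3)/q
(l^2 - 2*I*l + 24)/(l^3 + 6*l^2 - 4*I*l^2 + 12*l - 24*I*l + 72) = (l + 4*I)/(l^2 + 2*l*(3 + I) + 12*I)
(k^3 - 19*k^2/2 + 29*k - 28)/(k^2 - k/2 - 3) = (2*k^2 - 15*k + 28)/(2*k + 3)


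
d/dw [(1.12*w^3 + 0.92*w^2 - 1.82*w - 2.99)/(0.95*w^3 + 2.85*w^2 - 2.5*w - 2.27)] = (4.44089209850063e-16*w^5 + 2.318*w^4 - 2.142*w^3 + 3.7813*w^2 + 12.8662*w - 3.3436)/(0.9025*w^6 + 5.415*w^5 + 3.3725*w^4 - 18.563*w^3 - 6.689*w^2 + 11.35*w + 5.1529)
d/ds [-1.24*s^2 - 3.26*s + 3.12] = -2.48*s - 3.26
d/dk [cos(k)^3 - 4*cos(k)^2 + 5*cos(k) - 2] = (-3*cos(k)^2 + 8*cos(k) - 5)*sin(k)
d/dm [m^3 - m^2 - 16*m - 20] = 3*m^2 - 2*m - 16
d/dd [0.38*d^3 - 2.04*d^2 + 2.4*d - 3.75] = 1.14*d^2 - 4.08*d + 2.4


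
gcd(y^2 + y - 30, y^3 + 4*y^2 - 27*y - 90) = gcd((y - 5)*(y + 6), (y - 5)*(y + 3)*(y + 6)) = y^2 + y - 30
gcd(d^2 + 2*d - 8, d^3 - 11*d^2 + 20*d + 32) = 1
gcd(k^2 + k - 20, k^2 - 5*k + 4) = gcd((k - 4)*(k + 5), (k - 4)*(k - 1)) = k - 4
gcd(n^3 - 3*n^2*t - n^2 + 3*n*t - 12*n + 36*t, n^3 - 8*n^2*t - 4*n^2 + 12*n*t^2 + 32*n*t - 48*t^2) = n - 4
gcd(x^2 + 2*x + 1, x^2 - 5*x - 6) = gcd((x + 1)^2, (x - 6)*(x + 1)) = x + 1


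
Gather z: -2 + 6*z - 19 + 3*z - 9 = 9*z - 30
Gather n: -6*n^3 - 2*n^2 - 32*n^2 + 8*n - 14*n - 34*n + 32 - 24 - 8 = -6*n^3 - 34*n^2 - 40*n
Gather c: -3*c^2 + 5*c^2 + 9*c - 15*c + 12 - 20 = 2*c^2 - 6*c - 8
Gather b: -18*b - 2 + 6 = 4 - 18*b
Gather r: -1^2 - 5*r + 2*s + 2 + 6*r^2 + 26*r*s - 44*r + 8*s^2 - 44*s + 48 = 6*r^2 + r*(26*s - 49) + 8*s^2 - 42*s + 49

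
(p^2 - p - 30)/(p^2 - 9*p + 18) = (p + 5)/(p - 3)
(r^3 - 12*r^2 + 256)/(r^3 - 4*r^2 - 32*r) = (r - 8)/r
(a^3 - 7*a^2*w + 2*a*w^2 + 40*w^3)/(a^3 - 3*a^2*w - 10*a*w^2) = (a - 4*w)/a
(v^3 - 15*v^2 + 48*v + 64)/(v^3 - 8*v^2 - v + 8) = (v - 8)/(v - 1)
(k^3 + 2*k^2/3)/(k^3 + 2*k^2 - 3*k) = k*(3*k + 2)/(3*(k^2 + 2*k - 3))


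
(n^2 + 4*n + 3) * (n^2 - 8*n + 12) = n^4 - 4*n^3 - 17*n^2 + 24*n + 36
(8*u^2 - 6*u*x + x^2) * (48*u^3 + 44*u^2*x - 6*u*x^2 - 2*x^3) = 384*u^5 + 64*u^4*x - 264*u^3*x^2 + 64*u^2*x^3 + 6*u*x^4 - 2*x^5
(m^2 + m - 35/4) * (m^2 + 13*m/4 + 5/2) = m^4 + 17*m^3/4 - 3*m^2 - 415*m/16 - 175/8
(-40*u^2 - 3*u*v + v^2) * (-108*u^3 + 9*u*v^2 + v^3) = 4320*u^5 + 324*u^4*v - 468*u^3*v^2 - 67*u^2*v^3 + 6*u*v^4 + v^5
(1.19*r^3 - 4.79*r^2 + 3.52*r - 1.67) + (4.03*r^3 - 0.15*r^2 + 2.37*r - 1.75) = 5.22*r^3 - 4.94*r^2 + 5.89*r - 3.42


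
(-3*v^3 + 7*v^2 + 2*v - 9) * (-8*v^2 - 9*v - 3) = 24*v^5 - 29*v^4 - 70*v^3 + 33*v^2 + 75*v + 27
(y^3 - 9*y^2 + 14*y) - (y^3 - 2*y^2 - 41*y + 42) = -7*y^2 + 55*y - 42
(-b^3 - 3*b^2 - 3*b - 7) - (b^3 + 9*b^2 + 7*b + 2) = -2*b^3 - 12*b^2 - 10*b - 9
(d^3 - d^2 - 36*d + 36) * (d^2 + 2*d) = d^5 + d^4 - 38*d^3 - 36*d^2 + 72*d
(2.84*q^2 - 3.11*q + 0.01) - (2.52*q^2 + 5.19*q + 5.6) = 0.32*q^2 - 8.3*q - 5.59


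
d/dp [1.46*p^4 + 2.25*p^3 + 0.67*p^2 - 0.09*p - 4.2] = 5.84*p^3 + 6.75*p^2 + 1.34*p - 0.09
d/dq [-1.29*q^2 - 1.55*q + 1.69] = -2.58*q - 1.55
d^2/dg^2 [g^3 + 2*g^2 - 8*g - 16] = 6*g + 4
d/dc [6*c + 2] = 6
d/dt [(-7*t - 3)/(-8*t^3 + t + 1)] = (56*t^3 - 7*t - (7*t + 3)*(24*t^2 - 1) - 7)/(-8*t^3 + t + 1)^2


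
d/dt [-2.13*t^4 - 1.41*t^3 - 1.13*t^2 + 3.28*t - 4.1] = -8.52*t^3 - 4.23*t^2 - 2.26*t + 3.28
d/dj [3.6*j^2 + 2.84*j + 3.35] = 7.2*j + 2.84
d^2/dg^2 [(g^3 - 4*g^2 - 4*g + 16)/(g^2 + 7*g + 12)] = 2*(61*g^3 + 444*g^2 + 912*g + 352)/(g^6 + 21*g^5 + 183*g^4 + 847*g^3 + 2196*g^2 + 3024*g + 1728)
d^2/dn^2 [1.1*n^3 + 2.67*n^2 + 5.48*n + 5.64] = 6.6*n + 5.34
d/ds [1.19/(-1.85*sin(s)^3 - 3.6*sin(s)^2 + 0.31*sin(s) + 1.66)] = (6.6045*sin(s)^2 + 8.568*sin(s) - 0.3689)*cos(s)/(1.85*sin(s)^3 + 3.6*sin(s)^2 - 0.31*sin(s) - 1.66)^2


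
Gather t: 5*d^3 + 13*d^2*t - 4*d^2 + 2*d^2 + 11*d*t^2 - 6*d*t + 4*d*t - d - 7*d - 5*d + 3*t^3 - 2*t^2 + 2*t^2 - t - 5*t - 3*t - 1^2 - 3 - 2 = 5*d^3 - 2*d^2 + 11*d*t^2 - 13*d + 3*t^3 + t*(13*d^2 - 2*d - 9) - 6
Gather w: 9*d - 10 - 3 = 9*d - 13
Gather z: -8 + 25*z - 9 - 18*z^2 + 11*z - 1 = -18*z^2 + 36*z - 18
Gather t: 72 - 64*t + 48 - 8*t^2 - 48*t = -8*t^2 - 112*t + 120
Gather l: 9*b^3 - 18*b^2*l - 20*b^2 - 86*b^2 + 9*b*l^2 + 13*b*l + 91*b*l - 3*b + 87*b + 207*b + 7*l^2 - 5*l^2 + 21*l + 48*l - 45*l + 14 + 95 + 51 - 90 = 9*b^3 - 106*b^2 + 291*b + l^2*(9*b + 2) + l*(-18*b^2 + 104*b + 24) + 70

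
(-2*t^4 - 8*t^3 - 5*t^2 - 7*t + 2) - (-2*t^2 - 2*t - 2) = -2*t^4 - 8*t^3 - 3*t^2 - 5*t + 4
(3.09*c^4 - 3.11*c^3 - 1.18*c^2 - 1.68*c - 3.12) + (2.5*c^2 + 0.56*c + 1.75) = 3.09*c^4 - 3.11*c^3 + 1.32*c^2 - 1.12*c - 1.37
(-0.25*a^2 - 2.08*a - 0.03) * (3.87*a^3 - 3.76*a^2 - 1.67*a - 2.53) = -0.9675*a^5 - 7.1096*a^4 + 8.1222*a^3 + 4.2189*a^2 + 5.3125*a + 0.0759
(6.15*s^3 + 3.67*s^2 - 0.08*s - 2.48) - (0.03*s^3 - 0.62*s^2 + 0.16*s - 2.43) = 6.12*s^3 + 4.29*s^2 - 0.24*s - 0.0499999999999998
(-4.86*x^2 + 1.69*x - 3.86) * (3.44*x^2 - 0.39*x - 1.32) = -16.7184*x^4 + 7.709*x^3 - 7.5223*x^2 - 0.7254*x + 5.0952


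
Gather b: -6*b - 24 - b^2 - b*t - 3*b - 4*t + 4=-b^2 + b*(-t - 9) - 4*t - 20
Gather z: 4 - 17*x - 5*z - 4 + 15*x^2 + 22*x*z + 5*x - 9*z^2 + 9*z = 15*x^2 - 12*x - 9*z^2 + z*(22*x + 4)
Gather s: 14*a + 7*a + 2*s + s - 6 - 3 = 21*a + 3*s - 9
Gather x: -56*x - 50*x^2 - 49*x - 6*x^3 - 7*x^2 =-6*x^3 - 57*x^2 - 105*x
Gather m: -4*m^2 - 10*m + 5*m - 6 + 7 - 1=-4*m^2 - 5*m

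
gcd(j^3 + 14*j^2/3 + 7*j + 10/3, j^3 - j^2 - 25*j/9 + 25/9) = j + 5/3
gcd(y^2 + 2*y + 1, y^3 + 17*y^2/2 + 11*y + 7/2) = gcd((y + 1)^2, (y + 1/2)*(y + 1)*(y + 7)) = y + 1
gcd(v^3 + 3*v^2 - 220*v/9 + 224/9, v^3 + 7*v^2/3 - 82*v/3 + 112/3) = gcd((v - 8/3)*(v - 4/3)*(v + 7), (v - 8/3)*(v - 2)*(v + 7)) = v^2 + 13*v/3 - 56/3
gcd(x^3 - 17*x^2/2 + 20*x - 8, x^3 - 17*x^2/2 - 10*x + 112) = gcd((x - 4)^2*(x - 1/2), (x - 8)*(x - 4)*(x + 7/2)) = x - 4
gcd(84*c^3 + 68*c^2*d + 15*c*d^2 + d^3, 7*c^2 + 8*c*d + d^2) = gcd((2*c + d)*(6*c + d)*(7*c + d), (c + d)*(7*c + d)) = 7*c + d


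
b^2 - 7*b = b*(b - 7)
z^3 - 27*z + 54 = (z - 3)^2*(z + 6)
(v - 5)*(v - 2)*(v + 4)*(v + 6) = v^4 + 3*v^3 - 36*v^2 - 68*v + 240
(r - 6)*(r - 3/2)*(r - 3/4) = r^3 - 33*r^2/4 + 117*r/8 - 27/4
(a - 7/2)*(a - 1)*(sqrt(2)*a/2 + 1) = sqrt(2)*a^3/2 - 9*sqrt(2)*a^2/4 + a^2 - 9*a/2 + 7*sqrt(2)*a/4 + 7/2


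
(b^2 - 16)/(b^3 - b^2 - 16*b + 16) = 1/(b - 1)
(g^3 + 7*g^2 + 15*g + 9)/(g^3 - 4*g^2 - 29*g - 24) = (g + 3)/(g - 8)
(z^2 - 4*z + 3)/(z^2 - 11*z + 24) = (z - 1)/(z - 8)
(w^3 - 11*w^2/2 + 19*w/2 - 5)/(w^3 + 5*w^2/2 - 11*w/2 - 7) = (2*w^2 - 7*w + 5)/(2*w^2 + 9*w + 7)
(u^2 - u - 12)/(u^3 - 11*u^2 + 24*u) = (u^2 - u - 12)/(u*(u^2 - 11*u + 24))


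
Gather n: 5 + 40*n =40*n + 5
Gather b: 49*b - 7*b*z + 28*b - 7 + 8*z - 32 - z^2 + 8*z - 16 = b*(77 - 7*z) - z^2 + 16*z - 55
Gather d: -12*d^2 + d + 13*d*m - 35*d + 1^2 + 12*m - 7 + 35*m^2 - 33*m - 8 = -12*d^2 + d*(13*m - 34) + 35*m^2 - 21*m - 14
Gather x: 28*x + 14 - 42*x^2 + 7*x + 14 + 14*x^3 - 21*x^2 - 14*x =14*x^3 - 63*x^2 + 21*x + 28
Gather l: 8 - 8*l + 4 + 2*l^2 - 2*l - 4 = 2*l^2 - 10*l + 8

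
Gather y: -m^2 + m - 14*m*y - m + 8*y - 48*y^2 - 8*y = -m^2 - 14*m*y - 48*y^2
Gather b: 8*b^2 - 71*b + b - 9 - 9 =8*b^2 - 70*b - 18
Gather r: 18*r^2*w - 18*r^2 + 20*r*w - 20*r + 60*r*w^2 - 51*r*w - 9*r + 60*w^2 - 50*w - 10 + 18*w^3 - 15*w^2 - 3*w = r^2*(18*w - 18) + r*(60*w^2 - 31*w - 29) + 18*w^3 + 45*w^2 - 53*w - 10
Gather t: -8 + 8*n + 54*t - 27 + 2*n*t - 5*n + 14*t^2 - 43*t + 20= 3*n + 14*t^2 + t*(2*n + 11) - 15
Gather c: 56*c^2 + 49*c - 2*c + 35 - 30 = 56*c^2 + 47*c + 5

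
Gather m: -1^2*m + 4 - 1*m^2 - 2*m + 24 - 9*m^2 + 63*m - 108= -10*m^2 + 60*m - 80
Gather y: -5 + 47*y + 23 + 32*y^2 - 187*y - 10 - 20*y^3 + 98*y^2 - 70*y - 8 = -20*y^3 + 130*y^2 - 210*y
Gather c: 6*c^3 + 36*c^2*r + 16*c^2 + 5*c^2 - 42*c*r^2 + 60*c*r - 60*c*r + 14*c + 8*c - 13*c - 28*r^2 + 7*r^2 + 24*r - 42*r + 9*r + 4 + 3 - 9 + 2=6*c^3 + c^2*(36*r + 21) + c*(9 - 42*r^2) - 21*r^2 - 9*r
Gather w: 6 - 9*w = 6 - 9*w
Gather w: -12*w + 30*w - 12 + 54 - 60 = 18*w - 18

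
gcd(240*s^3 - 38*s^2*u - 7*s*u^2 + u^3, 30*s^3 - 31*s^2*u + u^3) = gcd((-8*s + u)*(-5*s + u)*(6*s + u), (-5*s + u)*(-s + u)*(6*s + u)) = 30*s^2 - s*u - u^2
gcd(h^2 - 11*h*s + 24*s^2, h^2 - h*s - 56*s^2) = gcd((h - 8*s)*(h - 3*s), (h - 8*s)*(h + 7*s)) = -h + 8*s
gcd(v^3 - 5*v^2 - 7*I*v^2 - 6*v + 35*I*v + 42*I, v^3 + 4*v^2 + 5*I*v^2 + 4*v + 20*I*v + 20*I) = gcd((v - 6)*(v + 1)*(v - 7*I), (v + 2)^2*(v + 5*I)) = 1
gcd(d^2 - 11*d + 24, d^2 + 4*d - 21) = d - 3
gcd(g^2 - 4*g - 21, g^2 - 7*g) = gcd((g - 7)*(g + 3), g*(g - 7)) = g - 7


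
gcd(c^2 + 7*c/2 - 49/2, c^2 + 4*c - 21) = c + 7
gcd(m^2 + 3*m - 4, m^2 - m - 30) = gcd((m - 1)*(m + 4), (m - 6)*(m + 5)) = 1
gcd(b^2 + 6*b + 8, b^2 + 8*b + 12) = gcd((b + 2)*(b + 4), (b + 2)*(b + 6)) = b + 2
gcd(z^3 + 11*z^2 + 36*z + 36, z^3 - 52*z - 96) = z^2 + 8*z + 12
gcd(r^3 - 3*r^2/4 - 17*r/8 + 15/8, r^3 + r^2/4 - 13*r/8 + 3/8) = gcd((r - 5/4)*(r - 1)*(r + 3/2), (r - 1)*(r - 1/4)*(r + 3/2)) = r^2 + r/2 - 3/2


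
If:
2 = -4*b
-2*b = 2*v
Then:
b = -1/2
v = 1/2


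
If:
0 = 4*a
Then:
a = 0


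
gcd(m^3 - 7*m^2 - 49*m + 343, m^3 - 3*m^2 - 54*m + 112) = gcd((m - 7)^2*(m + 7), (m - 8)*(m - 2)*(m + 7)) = m + 7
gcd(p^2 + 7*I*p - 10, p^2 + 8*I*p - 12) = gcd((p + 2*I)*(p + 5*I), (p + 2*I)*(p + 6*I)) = p + 2*I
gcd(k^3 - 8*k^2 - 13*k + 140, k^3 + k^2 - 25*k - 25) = k - 5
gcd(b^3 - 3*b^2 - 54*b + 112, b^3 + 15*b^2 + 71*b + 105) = b + 7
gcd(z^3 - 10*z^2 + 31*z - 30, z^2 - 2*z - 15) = z - 5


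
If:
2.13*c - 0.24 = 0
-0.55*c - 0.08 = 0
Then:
No Solution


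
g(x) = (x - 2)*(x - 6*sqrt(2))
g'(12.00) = 13.51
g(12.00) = 35.15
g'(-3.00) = -16.49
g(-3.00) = 57.43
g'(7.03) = 3.57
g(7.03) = -7.32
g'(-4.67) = -19.83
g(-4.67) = 87.75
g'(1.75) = -6.99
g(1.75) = 1.68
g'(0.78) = -8.93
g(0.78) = 9.40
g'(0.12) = -10.25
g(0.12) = 15.73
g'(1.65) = -7.19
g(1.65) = 2.39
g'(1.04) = -8.41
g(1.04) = 7.15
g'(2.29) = -5.91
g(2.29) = -1.80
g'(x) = 2*x - 6*sqrt(2) - 2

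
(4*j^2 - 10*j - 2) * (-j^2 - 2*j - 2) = -4*j^4 + 2*j^3 + 14*j^2 + 24*j + 4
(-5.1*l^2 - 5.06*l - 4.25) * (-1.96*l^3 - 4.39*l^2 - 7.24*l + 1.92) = 9.996*l^5 + 32.3066*l^4 + 67.4674*l^3 + 45.4999*l^2 + 21.0548*l - 8.16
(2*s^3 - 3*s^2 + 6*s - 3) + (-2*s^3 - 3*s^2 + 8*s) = -6*s^2 + 14*s - 3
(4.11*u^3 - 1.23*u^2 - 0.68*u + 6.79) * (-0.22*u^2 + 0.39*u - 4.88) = -0.9042*u^5 + 1.8735*u^4 - 20.3869*u^3 + 4.2434*u^2 + 5.9665*u - 33.1352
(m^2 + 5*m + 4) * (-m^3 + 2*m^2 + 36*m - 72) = -m^5 - 3*m^4 + 42*m^3 + 116*m^2 - 216*m - 288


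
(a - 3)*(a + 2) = a^2 - a - 6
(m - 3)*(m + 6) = m^2 + 3*m - 18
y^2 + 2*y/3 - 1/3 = (y - 1/3)*(y + 1)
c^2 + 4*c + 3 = (c + 1)*(c + 3)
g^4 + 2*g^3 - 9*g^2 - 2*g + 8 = (g - 2)*(g - 1)*(g + 1)*(g + 4)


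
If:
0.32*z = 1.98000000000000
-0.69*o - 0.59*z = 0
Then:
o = -5.29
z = 6.19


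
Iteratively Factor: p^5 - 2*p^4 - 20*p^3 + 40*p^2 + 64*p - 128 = (p + 4)*(p^4 - 6*p^3 + 4*p^2 + 24*p - 32) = (p - 4)*(p + 4)*(p^3 - 2*p^2 - 4*p + 8) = (p - 4)*(p - 2)*(p + 4)*(p^2 - 4) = (p - 4)*(p - 2)^2*(p + 4)*(p + 2)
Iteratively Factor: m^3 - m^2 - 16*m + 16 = (m - 1)*(m^2 - 16) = (m - 4)*(m - 1)*(m + 4)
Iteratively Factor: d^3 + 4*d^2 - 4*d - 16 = (d - 2)*(d^2 + 6*d + 8) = (d - 2)*(d + 2)*(d + 4)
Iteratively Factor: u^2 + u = (u)*(u + 1)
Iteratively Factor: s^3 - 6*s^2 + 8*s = (s - 4)*(s^2 - 2*s) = s*(s - 4)*(s - 2)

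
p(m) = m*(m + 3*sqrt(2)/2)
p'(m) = 2*m + 3*sqrt(2)/2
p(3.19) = 16.94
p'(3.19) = 8.50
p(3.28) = 17.72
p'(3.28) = 8.68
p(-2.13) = 0.02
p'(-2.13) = -2.14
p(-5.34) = 17.19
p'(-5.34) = -8.56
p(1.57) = 5.80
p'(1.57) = 5.26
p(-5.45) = 18.14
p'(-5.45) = -8.78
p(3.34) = 18.24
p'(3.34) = 8.80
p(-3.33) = 4.02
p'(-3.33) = -4.54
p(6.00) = 48.73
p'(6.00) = 14.12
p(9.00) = 100.09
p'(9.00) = 20.12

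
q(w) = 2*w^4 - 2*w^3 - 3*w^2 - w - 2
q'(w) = 8*w^3 - 6*w^2 - 6*w - 1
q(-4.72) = 1138.85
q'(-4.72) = -947.58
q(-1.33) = 4.99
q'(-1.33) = -22.45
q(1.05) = -6.24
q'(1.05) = -4.65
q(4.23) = 429.03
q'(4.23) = 471.76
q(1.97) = -0.78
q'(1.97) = 25.06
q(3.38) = 144.15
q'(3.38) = 219.09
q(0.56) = -3.66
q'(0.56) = -4.84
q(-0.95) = -0.41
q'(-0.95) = -7.57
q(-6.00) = 2920.00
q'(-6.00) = -1909.00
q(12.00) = 37570.00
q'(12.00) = 12887.00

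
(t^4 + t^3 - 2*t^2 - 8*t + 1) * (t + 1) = t^5 + 2*t^4 - t^3 - 10*t^2 - 7*t + 1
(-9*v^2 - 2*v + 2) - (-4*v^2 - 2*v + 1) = 1 - 5*v^2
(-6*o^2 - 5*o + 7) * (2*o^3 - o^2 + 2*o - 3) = -12*o^5 - 4*o^4 + 7*o^3 + o^2 + 29*o - 21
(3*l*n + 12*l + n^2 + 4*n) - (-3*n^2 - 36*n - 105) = 3*l*n + 12*l + 4*n^2 + 40*n + 105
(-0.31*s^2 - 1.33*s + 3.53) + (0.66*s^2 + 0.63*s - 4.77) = 0.35*s^2 - 0.7*s - 1.24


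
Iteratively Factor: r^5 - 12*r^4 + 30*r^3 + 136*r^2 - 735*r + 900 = (r - 5)*(r^4 - 7*r^3 - 5*r^2 + 111*r - 180) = (r - 5)*(r - 3)*(r^3 - 4*r^2 - 17*r + 60) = (r - 5)*(r - 3)^2*(r^2 - r - 20) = (r - 5)*(r - 3)^2*(r + 4)*(r - 5)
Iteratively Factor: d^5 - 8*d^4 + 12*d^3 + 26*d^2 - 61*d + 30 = (d - 1)*(d^4 - 7*d^3 + 5*d^2 + 31*d - 30) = (d - 1)^2*(d^3 - 6*d^2 - d + 30) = (d - 5)*(d - 1)^2*(d^2 - d - 6) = (d - 5)*(d - 1)^2*(d + 2)*(d - 3)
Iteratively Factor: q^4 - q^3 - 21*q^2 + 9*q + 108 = (q + 3)*(q^3 - 4*q^2 - 9*q + 36) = (q - 4)*(q + 3)*(q^2 - 9) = (q - 4)*(q - 3)*(q + 3)*(q + 3)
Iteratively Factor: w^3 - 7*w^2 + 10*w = (w)*(w^2 - 7*w + 10) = w*(w - 5)*(w - 2)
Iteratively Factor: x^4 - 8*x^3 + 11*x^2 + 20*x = (x + 1)*(x^3 - 9*x^2 + 20*x) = x*(x + 1)*(x^2 - 9*x + 20) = x*(x - 5)*(x + 1)*(x - 4)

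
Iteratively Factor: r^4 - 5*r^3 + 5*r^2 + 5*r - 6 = (r - 3)*(r^3 - 2*r^2 - r + 2) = (r - 3)*(r - 1)*(r^2 - r - 2) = (r - 3)*(r - 1)*(r + 1)*(r - 2)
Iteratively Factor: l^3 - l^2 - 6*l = (l + 2)*(l^2 - 3*l) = (l - 3)*(l + 2)*(l)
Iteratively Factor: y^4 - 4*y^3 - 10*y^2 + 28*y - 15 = (y - 1)*(y^3 - 3*y^2 - 13*y + 15) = (y - 5)*(y - 1)*(y^2 + 2*y - 3) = (y - 5)*(y - 1)^2*(y + 3)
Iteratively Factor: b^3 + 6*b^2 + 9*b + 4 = (b + 4)*(b^2 + 2*b + 1) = (b + 1)*(b + 4)*(b + 1)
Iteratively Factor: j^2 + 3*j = (j)*(j + 3)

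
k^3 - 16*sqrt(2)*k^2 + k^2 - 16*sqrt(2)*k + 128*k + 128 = (k + 1)*(k - 8*sqrt(2))^2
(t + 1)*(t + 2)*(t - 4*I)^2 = t^4 + 3*t^3 - 8*I*t^3 - 14*t^2 - 24*I*t^2 - 48*t - 16*I*t - 32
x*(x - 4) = x^2 - 4*x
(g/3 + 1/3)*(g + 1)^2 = g^3/3 + g^2 + g + 1/3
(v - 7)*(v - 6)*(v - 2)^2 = v^4 - 17*v^3 + 98*v^2 - 220*v + 168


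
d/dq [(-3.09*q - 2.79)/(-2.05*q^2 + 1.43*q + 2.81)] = (6.3345*q^2 - 4.4187*q - (3.09*q + 2.79)*(4.1*q - 1.43) - 8.6829)/(-2.05*q^2 + 1.43*q + 2.81)^2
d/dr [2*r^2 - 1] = 4*r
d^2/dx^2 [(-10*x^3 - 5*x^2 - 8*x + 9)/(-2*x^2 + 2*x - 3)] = 2*(32*x^3 - 378*x^2 + 234*x + 111)/(8*x^6 - 24*x^5 + 60*x^4 - 80*x^3 + 90*x^2 - 54*x + 27)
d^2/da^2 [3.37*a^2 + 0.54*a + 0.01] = 6.74000000000000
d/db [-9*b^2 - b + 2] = -18*b - 1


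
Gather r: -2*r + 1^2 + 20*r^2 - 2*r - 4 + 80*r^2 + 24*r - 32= 100*r^2 + 20*r - 35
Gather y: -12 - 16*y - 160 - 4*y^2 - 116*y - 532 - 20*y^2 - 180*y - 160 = -24*y^2 - 312*y - 864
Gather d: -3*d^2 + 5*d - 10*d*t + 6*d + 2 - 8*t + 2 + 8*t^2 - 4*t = -3*d^2 + d*(11 - 10*t) + 8*t^2 - 12*t + 4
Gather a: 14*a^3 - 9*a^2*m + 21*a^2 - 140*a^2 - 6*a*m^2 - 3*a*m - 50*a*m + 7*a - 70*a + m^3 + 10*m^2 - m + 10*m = 14*a^3 + a^2*(-9*m - 119) + a*(-6*m^2 - 53*m - 63) + m^3 + 10*m^2 + 9*m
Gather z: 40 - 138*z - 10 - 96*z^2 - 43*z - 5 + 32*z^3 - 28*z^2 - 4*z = 32*z^3 - 124*z^2 - 185*z + 25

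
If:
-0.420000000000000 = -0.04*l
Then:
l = 10.50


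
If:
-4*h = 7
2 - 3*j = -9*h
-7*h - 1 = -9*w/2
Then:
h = -7/4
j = -55/12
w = -5/2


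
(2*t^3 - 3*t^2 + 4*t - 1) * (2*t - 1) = 4*t^4 - 8*t^3 + 11*t^2 - 6*t + 1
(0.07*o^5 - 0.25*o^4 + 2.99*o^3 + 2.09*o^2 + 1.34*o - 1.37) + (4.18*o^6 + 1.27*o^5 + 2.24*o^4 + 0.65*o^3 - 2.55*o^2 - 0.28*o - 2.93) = 4.18*o^6 + 1.34*o^5 + 1.99*o^4 + 3.64*o^3 - 0.46*o^2 + 1.06*o - 4.3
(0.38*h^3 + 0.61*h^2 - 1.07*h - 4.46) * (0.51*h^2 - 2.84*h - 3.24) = 0.1938*h^5 - 0.7681*h^4 - 3.5093*h^3 - 1.2122*h^2 + 16.1332*h + 14.4504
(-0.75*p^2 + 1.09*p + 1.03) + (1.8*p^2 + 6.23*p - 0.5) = 1.05*p^2 + 7.32*p + 0.53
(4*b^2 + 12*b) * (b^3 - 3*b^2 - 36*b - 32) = 4*b^5 - 180*b^3 - 560*b^2 - 384*b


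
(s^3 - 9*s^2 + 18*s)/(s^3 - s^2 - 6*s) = (s - 6)/(s + 2)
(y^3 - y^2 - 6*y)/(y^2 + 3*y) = (y^2 - y - 6)/(y + 3)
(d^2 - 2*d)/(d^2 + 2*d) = (d - 2)/(d + 2)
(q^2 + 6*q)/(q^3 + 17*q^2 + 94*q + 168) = q/(q^2 + 11*q + 28)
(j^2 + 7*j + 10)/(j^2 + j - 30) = (j^2 + 7*j + 10)/(j^2 + j - 30)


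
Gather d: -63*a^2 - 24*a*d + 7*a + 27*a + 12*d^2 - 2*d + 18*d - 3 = -63*a^2 + 34*a + 12*d^2 + d*(16 - 24*a) - 3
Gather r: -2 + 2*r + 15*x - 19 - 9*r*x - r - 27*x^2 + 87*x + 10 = r*(1 - 9*x) - 27*x^2 + 102*x - 11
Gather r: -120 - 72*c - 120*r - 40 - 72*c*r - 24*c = -96*c + r*(-72*c - 120) - 160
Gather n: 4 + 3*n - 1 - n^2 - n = -n^2 + 2*n + 3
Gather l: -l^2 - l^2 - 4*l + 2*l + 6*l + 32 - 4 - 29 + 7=-2*l^2 + 4*l + 6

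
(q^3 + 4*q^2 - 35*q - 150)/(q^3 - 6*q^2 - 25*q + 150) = (q + 5)/(q - 5)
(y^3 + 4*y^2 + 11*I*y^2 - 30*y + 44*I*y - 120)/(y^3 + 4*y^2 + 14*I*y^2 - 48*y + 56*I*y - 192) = (y + 5*I)/(y + 8*I)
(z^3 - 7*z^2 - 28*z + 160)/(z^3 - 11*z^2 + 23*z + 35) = (z^3 - 7*z^2 - 28*z + 160)/(z^3 - 11*z^2 + 23*z + 35)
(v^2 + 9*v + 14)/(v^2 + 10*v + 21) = (v + 2)/(v + 3)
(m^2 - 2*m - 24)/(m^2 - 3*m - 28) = (m - 6)/(m - 7)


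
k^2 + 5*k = k*(k + 5)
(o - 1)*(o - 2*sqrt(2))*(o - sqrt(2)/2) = o^3 - 5*sqrt(2)*o^2/2 - o^2 + 2*o + 5*sqrt(2)*o/2 - 2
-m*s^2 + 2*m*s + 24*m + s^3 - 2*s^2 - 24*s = (-m + s)*(s - 6)*(s + 4)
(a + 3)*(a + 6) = a^2 + 9*a + 18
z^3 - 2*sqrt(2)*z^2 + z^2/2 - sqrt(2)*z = z*(z + 1/2)*(z - 2*sqrt(2))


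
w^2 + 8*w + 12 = (w + 2)*(w + 6)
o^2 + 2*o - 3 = (o - 1)*(o + 3)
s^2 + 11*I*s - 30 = (s + 5*I)*(s + 6*I)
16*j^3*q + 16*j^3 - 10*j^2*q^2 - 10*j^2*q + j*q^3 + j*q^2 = (-8*j + q)*(-2*j + q)*(j*q + j)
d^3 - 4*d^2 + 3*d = d*(d - 3)*(d - 1)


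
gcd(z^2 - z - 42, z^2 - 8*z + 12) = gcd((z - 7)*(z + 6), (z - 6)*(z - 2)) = 1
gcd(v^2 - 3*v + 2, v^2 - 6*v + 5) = v - 1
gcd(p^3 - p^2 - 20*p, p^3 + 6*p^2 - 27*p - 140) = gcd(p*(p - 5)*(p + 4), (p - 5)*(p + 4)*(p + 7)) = p^2 - p - 20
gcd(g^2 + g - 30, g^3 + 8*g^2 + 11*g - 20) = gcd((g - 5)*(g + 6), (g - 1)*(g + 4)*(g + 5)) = 1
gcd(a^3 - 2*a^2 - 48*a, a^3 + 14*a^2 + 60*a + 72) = a + 6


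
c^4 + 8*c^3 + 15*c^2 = c^2*(c + 3)*(c + 5)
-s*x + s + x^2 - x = (-s + x)*(x - 1)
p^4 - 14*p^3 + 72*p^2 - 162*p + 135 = (p - 5)*(p - 3)^3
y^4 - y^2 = y^2*(y - 1)*(y + 1)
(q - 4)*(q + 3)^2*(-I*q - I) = -I*q^4 - 3*I*q^3 + 13*I*q^2 + 51*I*q + 36*I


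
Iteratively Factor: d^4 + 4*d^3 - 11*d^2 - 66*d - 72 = (d - 4)*(d^3 + 8*d^2 + 21*d + 18) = (d - 4)*(d + 3)*(d^2 + 5*d + 6) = (d - 4)*(d + 2)*(d + 3)*(d + 3)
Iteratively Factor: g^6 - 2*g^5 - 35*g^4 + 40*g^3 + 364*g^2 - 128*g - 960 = (g + 4)*(g^5 - 6*g^4 - 11*g^3 + 84*g^2 + 28*g - 240) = (g - 2)*(g + 4)*(g^4 - 4*g^3 - 19*g^2 + 46*g + 120) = (g - 2)*(g + 2)*(g + 4)*(g^3 - 6*g^2 - 7*g + 60) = (g - 5)*(g - 2)*(g + 2)*(g + 4)*(g^2 - g - 12) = (g - 5)*(g - 4)*(g - 2)*(g + 2)*(g + 4)*(g + 3)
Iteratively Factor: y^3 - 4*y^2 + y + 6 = (y - 3)*(y^2 - y - 2) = (y - 3)*(y - 2)*(y + 1)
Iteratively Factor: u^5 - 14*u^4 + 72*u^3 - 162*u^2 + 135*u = (u)*(u^4 - 14*u^3 + 72*u^2 - 162*u + 135) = u*(u - 5)*(u^3 - 9*u^2 + 27*u - 27) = u*(u - 5)*(u - 3)*(u^2 - 6*u + 9) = u*(u - 5)*(u - 3)^2*(u - 3)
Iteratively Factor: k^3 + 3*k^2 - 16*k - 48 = (k + 4)*(k^2 - k - 12) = (k + 3)*(k + 4)*(k - 4)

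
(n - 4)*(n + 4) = n^2 - 16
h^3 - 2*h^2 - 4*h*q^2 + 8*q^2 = (h - 2)*(h - 2*q)*(h + 2*q)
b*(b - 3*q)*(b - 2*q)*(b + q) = b^4 - 4*b^3*q + b^2*q^2 + 6*b*q^3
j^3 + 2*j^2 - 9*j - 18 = (j - 3)*(j + 2)*(j + 3)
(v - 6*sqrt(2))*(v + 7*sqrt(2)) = v^2 + sqrt(2)*v - 84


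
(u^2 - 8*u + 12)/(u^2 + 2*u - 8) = (u - 6)/(u + 4)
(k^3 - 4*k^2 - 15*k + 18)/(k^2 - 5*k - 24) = (k^2 - 7*k + 6)/(k - 8)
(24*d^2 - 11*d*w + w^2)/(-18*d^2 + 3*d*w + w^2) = (-8*d + w)/(6*d + w)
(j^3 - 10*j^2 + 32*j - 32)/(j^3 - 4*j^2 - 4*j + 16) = (j - 4)/(j + 2)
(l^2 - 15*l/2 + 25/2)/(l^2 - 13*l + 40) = (l - 5/2)/(l - 8)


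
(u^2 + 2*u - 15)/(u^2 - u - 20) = (-u^2 - 2*u + 15)/(-u^2 + u + 20)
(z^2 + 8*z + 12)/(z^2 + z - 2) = (z + 6)/(z - 1)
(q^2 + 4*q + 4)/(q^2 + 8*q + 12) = (q + 2)/(q + 6)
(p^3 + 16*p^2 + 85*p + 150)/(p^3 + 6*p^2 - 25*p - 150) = (p + 5)/(p - 5)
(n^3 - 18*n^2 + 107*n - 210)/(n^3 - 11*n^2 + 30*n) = (n - 7)/n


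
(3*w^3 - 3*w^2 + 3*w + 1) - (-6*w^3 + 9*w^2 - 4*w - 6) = 9*w^3 - 12*w^2 + 7*w + 7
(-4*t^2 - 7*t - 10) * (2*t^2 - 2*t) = -8*t^4 - 6*t^3 - 6*t^2 + 20*t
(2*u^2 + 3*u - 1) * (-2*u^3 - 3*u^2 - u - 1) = -4*u^5 - 12*u^4 - 9*u^3 - 2*u^2 - 2*u + 1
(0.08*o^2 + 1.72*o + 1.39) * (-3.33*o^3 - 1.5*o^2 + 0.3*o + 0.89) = -0.2664*o^5 - 5.8476*o^4 - 7.1847*o^3 - 1.4978*o^2 + 1.9478*o + 1.2371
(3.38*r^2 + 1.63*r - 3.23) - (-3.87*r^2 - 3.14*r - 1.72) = 7.25*r^2 + 4.77*r - 1.51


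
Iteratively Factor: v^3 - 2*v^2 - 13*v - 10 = (v + 1)*(v^2 - 3*v - 10) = (v - 5)*(v + 1)*(v + 2)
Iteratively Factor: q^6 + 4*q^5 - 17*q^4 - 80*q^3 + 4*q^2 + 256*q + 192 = (q + 3)*(q^5 + q^4 - 20*q^3 - 20*q^2 + 64*q + 64) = (q + 3)*(q + 4)*(q^4 - 3*q^3 - 8*q^2 + 12*q + 16) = (q + 2)*(q + 3)*(q + 4)*(q^3 - 5*q^2 + 2*q + 8) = (q - 4)*(q + 2)*(q + 3)*(q + 4)*(q^2 - q - 2) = (q - 4)*(q + 1)*(q + 2)*(q + 3)*(q + 4)*(q - 2)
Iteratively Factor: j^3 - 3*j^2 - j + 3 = (j - 1)*(j^2 - 2*j - 3) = (j - 3)*(j - 1)*(j + 1)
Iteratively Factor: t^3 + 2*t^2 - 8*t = (t)*(t^2 + 2*t - 8) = t*(t + 4)*(t - 2)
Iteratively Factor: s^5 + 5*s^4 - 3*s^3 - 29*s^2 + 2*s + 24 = (s - 2)*(s^4 + 7*s^3 + 11*s^2 - 7*s - 12) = (s - 2)*(s + 1)*(s^3 + 6*s^2 + 5*s - 12) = (s - 2)*(s - 1)*(s + 1)*(s^2 + 7*s + 12) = (s - 2)*(s - 1)*(s + 1)*(s + 4)*(s + 3)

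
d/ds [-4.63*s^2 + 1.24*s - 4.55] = 1.24 - 9.26*s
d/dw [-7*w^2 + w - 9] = 1 - 14*w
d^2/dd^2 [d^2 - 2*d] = 2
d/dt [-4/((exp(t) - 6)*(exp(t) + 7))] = (8*exp(t) + 4)*exp(t)/((exp(t) - 6)^2*(exp(t) + 7)^2)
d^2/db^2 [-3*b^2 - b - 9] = -6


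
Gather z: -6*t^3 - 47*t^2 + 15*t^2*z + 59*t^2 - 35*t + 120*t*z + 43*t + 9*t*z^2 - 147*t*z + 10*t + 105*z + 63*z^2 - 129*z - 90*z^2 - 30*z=-6*t^3 + 12*t^2 + 18*t + z^2*(9*t - 27) + z*(15*t^2 - 27*t - 54)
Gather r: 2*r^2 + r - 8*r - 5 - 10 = 2*r^2 - 7*r - 15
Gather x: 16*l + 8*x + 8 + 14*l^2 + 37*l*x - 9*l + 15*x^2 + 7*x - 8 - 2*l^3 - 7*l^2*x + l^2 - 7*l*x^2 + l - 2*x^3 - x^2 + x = -2*l^3 + 15*l^2 + 8*l - 2*x^3 + x^2*(14 - 7*l) + x*(-7*l^2 + 37*l + 16)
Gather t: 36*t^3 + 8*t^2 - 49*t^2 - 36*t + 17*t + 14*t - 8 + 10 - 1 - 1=36*t^3 - 41*t^2 - 5*t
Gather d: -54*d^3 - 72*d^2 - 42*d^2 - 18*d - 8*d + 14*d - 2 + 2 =-54*d^3 - 114*d^2 - 12*d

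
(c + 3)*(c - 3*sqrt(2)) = c^2 - 3*sqrt(2)*c + 3*c - 9*sqrt(2)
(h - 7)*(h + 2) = h^2 - 5*h - 14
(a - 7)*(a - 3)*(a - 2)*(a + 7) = a^4 - 5*a^3 - 43*a^2 + 245*a - 294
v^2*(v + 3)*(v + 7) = v^4 + 10*v^3 + 21*v^2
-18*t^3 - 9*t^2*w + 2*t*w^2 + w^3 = (-3*t + w)*(2*t + w)*(3*t + w)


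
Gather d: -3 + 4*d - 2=4*d - 5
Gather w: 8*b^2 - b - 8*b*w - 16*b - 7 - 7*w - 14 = 8*b^2 - 17*b + w*(-8*b - 7) - 21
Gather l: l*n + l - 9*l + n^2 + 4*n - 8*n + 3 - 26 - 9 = l*(n - 8) + n^2 - 4*n - 32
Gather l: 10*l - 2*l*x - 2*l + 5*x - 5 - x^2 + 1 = l*(8 - 2*x) - x^2 + 5*x - 4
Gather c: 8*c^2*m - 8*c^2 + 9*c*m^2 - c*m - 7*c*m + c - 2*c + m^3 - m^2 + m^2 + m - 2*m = c^2*(8*m - 8) + c*(9*m^2 - 8*m - 1) + m^3 - m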